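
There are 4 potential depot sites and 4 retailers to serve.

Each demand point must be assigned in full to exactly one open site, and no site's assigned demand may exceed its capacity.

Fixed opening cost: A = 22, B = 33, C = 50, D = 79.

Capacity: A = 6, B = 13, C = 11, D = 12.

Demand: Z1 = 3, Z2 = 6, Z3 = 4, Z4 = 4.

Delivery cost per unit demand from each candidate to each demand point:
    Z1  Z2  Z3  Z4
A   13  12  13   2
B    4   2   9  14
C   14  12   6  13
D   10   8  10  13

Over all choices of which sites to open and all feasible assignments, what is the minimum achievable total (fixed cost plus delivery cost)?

Open {A, B}; cheapest assignment that respects the capacities:
  A (cap 6, load 4): Z4 — cost 4×2 = 8
  B (cap 13, load 13): Z1, Z2, Z3 — cost 3×4 + 6×2 + 4×9 = 60
  Shipping 68, fixed 55 → total 123.
  Any other capacity-feasible assignment to {A, B} ships for at least 68.
Compare {A, B, C}: its best feasible assignment gives total 161.
Compare {B, C}: its best feasible assignment gives total 183.
Every other set of open sites that can feasibly serve all demand totals ≥ 161 even under its best assignment. Minimum: 123.

123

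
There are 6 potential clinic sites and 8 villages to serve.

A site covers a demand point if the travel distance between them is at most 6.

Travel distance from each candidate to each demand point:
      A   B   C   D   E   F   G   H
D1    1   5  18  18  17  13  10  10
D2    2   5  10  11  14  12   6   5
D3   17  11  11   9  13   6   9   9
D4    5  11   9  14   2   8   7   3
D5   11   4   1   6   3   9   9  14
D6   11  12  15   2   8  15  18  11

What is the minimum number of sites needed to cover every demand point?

3

Coverage sets (demand points within 6 of each site):
  D1: {A, B}
  D2: {A, B, G, H}
  D3: {F}
  D4: {A, E, H}
  D5: {B, C, D, E}
  D6: {D}
No 2 sites suffice: every size-2 union leaves at least one demand point uncovered.
But {D2, D3, D5} covers everything, so the minimum is 3.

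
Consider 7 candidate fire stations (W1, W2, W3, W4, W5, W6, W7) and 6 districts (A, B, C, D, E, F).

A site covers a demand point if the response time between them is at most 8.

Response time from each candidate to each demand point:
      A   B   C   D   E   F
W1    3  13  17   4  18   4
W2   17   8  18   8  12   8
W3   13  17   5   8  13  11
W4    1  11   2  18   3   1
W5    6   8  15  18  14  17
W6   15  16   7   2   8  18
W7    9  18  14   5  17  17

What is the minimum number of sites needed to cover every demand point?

2

Coverage sets (demand points within 8 of each site):
  W1: {A, D, F}
  W2: {B, D, F}
  W3: {C, D}
  W4: {A, C, E, F}
  W5: {A, B}
  W6: {C, D, E}
  W7: {D}
No single site covers all 6 demand points.
But {W2, W4} covers everything, so the minimum is 2.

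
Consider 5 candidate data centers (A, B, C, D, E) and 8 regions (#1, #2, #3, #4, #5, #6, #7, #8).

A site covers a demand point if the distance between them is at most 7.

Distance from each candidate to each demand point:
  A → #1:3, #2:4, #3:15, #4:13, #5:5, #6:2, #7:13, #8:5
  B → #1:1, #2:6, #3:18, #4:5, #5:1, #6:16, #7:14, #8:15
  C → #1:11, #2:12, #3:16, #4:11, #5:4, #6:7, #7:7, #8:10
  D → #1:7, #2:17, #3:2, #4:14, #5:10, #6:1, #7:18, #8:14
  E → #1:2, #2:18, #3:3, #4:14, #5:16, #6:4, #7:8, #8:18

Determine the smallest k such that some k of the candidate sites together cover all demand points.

Coverage sets (demand points within 7 of each site):
  A: {#1, #2, #5, #6, #8}
  B: {#1, #2, #4, #5}
  C: {#5, #6, #7}
  D: {#1, #3, #6}
  E: {#1, #3, #6}
No 3 sites suffice: every size-3 union leaves at least one demand point uncovered.
But {A, B, C, D} covers everything, so the minimum is 4.

4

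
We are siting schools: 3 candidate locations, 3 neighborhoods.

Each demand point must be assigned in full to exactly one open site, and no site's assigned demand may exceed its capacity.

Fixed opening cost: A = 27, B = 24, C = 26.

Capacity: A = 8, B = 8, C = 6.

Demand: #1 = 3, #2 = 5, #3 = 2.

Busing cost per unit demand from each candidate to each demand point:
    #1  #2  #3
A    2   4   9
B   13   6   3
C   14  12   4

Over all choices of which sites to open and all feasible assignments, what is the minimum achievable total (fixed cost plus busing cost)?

Open {A, B}; cheapest assignment that respects the capacities:
  A (cap 8, load 8): #1, #2 — cost 3×2 + 5×4 = 26
  B (cap 8, load 2): #3 — cost 2×3 = 6
  Shipping 32, fixed 51 → total 83.
  Any other capacity-feasible assignment to {A, B} ships for at least 32.
Compare {A, C}: its best feasible assignment gives total 87.
Compare {A, B, C}: its best feasible assignment gives total 109.
Every other set of open sites that can feasibly serve all demand totals ≥ 87 even under its best assignment. Minimum: 83.

83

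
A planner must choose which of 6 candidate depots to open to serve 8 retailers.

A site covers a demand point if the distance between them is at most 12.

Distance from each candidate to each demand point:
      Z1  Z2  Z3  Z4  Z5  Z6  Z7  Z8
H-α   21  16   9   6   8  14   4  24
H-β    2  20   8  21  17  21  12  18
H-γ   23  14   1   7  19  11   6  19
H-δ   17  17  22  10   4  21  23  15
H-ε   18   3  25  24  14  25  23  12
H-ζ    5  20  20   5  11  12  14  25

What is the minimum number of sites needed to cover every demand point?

3

Coverage sets (demand points within 12 of each site):
  H-α: {Z3, Z4, Z5, Z7}
  H-β: {Z1, Z3, Z7}
  H-γ: {Z3, Z4, Z6, Z7}
  H-δ: {Z4, Z5}
  H-ε: {Z2, Z8}
  H-ζ: {Z1, Z4, Z5, Z6}
No 2 sites suffice: every size-2 union leaves at least one demand point uncovered.
But {H-α, H-ε, H-ζ} covers everything, so the minimum is 3.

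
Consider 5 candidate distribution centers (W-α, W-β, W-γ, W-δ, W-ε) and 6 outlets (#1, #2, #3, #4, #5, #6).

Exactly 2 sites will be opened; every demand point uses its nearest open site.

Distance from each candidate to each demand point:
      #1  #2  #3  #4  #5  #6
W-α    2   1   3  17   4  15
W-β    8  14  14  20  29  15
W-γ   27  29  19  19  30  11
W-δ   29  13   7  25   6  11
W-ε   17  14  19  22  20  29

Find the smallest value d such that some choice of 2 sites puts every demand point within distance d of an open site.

17

Open {W-α, W-β}.
  Farthest demand point is #4 at distance 17 (to W-α); all others are ≤ 17.
With {W-α, W-γ} the worst case is 17.
With {W-α, W-δ} the worst case is 17.
No size-2 selection achieves below 17.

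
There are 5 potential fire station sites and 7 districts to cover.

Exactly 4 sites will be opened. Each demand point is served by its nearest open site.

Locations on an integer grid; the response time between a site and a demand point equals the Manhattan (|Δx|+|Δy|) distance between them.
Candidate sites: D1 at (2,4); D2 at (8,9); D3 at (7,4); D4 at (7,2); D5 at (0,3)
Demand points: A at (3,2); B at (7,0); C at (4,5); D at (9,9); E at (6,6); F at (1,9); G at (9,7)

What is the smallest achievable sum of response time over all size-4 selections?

Open {D1, D2, D3, D4}.
  A→D1 3, B→D4 2, C→D1 3, D→D2 1, E→D3 3, F→D1 6, G→D2 3  ⇒ total 21.
Compare {D1, D2, D3, D5}: total 23.
Compare {D1, D2, D4, D5}: total 23.
No size-4 selection does better; minimum is 21.

21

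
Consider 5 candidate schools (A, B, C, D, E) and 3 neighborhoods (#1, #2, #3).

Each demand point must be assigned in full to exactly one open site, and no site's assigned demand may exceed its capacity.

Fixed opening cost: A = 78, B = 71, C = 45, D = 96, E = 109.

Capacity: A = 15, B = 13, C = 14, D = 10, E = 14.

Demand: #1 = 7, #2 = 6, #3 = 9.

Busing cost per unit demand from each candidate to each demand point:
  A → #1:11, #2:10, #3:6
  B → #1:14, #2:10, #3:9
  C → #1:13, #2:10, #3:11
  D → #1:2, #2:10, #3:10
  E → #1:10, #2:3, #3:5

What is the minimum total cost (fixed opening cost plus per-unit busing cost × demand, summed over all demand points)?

302

Open {A, D}; cheapest assignment that respects the capacities:
  A (cap 15, load 15): #2, #3 — cost 6×10 + 9×6 = 114
  D (cap 10, load 7): #1 — cost 7×2 = 14
  Shipping 128, fixed 174 → total 302.
  Any other capacity-feasible assignment to {A, D} ships for at least 128.
Compare {A, C}: its best feasible assignment gives total 328.
Compare {A, E}: its best feasible assignment gives total 329.
Every other set of open sites that can feasibly serve all demand totals ≥ 328 even under its best assignment. Minimum: 302.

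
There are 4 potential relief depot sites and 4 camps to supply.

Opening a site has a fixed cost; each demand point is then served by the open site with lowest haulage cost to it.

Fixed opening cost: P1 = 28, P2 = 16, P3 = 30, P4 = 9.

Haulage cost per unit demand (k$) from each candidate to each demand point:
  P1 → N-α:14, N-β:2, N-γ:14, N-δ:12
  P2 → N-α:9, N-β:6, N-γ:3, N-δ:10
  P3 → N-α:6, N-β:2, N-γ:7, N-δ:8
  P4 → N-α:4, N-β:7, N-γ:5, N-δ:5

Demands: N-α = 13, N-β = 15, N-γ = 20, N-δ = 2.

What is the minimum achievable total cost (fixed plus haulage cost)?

205

Open {P1, P2, P4}: assign each demand point to its cheapest open site.
  N-α→P4 13×4=52, N-β→P1 15×2=30, N-γ→P2 20×3=60, N-δ→P4 2×5=10
  haulage cost 152, fixed 53 → total 205.
Compare {P2, P3, P4}: haulage cost 152 + fixed 55 = 207.
Compare {P1, P4}: haulage cost 192 + fixed 37 = 229.
Compare {P2, P3}: haulage cost 184 + fixed 46 = 230.
All other subsets cost ≥ 207. Minimum total cost: 205.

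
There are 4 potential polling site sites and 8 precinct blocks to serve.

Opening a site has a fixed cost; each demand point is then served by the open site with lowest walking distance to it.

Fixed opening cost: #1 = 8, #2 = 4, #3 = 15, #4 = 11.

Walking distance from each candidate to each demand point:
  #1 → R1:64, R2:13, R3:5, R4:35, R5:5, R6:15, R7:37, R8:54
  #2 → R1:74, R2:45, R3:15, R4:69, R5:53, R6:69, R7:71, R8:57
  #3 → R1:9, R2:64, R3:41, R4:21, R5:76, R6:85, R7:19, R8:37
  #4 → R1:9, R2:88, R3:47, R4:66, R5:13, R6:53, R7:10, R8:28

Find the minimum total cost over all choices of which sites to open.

139

Open {#1, #4}: assign each demand point to its cheapest open site.
  R1→#4 9, R2→#1 13, R3→#1 5, R4→#1 35, R5→#1 5, R6→#1 15, R7→#4 10, R8→#4 28
  walking distance 120, fixed 19 → total 139.
Compare {#1, #3, #4}: walking distance 106 + fixed 34 = 140.
Compare {#1, #2, #4}: walking distance 120 + fixed 23 = 143.
Compare {#1, #2, #3, #4}: walking distance 106 + fixed 38 = 144.
All other subsets cost ≥ 140. Minimum total cost: 139.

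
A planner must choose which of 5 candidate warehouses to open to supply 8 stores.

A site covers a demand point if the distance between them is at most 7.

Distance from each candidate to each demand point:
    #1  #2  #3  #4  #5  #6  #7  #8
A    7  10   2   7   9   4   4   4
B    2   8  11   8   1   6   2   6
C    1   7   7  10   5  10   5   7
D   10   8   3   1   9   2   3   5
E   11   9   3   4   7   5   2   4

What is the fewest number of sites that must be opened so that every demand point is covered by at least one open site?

2

Coverage sets (demand points within 7 of each site):
  A: {#1, #3, #4, #6, #7, #8}
  B: {#1, #5, #6, #7, #8}
  C: {#1, #2, #3, #5, #7, #8}
  D: {#3, #4, #6, #7, #8}
  E: {#3, #4, #5, #6, #7, #8}
No single site covers all 8 demand points.
But {A, C} covers everything, so the minimum is 2.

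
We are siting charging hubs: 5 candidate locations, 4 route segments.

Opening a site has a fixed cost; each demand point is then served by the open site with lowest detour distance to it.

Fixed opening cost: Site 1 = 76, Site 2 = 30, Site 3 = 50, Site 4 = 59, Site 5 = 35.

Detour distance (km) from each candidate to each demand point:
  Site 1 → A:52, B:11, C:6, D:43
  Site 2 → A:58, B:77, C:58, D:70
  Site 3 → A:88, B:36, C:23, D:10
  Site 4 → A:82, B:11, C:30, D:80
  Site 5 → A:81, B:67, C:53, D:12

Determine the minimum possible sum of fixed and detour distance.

Open {Site 1}: assign each demand point to its cheapest open site.
  A→Site 1 52, B→Site 1 11, C→Site 1 6, D→Site 1 43
  detour distance 112, fixed 76 → total 188.
Compare {Site 1, Site 5}: detour distance 81 + fixed 111 = 192.
Compare {Site 1, Site 3}: detour distance 79 + fixed 126 = 205.
Compare {Site 3}: detour distance 157 + fixed 50 = 207.
All other subsets cost ≥ 192. Minimum total cost: 188.

188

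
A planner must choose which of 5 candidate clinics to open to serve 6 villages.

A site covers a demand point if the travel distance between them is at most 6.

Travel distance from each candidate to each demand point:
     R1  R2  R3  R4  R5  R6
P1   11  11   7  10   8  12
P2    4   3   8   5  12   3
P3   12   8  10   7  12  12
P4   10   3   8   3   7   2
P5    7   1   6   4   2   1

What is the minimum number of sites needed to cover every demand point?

Coverage sets (demand points within 6 of each site):
  P1: {}
  P2: {R1, R2, R4, R6}
  P3: {}
  P4: {R2, R4, R6}
  P5: {R2, R3, R4, R5, R6}
No single site covers all 6 demand points.
But {P2, P5} covers everything, so the minimum is 2.

2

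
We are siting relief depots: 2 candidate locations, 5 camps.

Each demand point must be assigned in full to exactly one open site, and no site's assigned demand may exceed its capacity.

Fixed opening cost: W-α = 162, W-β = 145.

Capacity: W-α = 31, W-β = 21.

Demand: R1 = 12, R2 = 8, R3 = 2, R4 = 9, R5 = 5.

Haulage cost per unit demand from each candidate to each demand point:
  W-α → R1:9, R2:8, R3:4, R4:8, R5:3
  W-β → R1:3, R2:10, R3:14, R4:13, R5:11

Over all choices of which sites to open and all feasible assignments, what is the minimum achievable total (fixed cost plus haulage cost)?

502

Open {W-α, W-β}; cheapest assignment that respects the capacities:
  W-α (cap 31, load 24): R2, R3, R4, R5 — cost 8×8 + 2×4 + 9×8 + 5×3 = 159
  W-β (cap 21, load 12): R1 — cost 12×3 = 36
  Shipping 195, fixed 307 → total 502.
  Any other capacity-feasible assignment to {W-α, W-β} ships for at least 195.
Total demand is 36 and no other set of sites has combined capacity ≥ 36, so {W-α, W-β} is the only feasible choice of open sites. Minimum: 502.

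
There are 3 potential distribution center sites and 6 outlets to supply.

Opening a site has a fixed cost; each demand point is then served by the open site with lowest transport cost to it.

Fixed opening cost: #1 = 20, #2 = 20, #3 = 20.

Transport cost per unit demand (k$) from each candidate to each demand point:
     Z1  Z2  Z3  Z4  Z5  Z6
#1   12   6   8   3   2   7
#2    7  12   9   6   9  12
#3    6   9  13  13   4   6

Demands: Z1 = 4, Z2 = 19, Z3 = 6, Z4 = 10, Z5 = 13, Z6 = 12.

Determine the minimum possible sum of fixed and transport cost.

Open {#1, #3}: assign each demand point to its cheapest open site.
  Z1→#3 4×6=24, Z2→#1 19×6=114, Z3→#1 6×8=48, Z4→#1 10×3=30, Z5→#1 13×2=26, Z6→#3 12×6=72
  transport cost 314, fixed 40 → total 354.
Compare {#1}: transport cost 350 + fixed 20 = 370.
Compare {#1, #2}: transport cost 330 + fixed 40 = 370.
Compare {#1, #2, #3}: transport cost 314 + fixed 60 = 374.
All other subsets cost ≥ 370. Minimum total cost: 354.

354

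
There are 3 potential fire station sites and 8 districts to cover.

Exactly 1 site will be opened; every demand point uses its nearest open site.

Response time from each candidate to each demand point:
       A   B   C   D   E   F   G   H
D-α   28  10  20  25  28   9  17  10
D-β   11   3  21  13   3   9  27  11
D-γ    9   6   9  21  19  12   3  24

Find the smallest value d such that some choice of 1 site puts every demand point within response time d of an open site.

Open {D-γ}.
  Farthest demand point is H at response time 24 (to D-γ); all others are ≤ 24.
With {D-β} the worst case is 27.
With {D-α} the worst case is 28.
No size-1 selection achieves below 24.

24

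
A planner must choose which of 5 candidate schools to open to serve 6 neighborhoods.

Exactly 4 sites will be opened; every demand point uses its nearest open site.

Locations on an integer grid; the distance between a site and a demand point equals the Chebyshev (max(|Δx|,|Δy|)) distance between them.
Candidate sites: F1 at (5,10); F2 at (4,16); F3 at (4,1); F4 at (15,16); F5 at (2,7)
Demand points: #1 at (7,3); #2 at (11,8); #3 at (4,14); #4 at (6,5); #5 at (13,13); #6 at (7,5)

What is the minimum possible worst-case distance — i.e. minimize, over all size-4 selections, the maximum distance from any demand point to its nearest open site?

6

Open {F1, F2, F3, F4}.
  Farthest demand point is #2 at distance 6 (to F1); all others are ≤ 6.
With {F1, F2, F4, F5} the worst case is 6.
With {F1, F3, F4, F5} the worst case is 6.
No size-4 selection achieves below 6.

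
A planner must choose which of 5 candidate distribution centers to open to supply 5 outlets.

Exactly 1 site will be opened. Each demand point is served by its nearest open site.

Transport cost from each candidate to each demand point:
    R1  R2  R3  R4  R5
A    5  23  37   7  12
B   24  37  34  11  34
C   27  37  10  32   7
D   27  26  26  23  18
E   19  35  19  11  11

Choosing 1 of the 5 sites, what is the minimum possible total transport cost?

Open {A}.
  R1→A 5, R2→A 23, R3→A 37, R4→A 7, R5→A 12  ⇒ total 84.
Compare {E}: total 95.
Compare {C}: total 113.
No size-1 selection does better; minimum is 84.

84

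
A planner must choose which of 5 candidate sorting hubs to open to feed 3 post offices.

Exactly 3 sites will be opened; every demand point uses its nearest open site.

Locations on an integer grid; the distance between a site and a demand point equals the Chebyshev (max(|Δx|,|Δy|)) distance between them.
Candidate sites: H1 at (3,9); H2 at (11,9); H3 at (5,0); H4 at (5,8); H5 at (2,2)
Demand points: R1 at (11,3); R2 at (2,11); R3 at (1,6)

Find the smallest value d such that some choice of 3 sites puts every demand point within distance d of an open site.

6

Open {H1, H2, H3}.
  Farthest demand point is R1 at distance 6 (to H2); all others are ≤ 6.
With {H1, H2, H4} the worst case is 6.
With {H1, H2, H5} the worst case is 6.
No size-3 selection achieves below 6.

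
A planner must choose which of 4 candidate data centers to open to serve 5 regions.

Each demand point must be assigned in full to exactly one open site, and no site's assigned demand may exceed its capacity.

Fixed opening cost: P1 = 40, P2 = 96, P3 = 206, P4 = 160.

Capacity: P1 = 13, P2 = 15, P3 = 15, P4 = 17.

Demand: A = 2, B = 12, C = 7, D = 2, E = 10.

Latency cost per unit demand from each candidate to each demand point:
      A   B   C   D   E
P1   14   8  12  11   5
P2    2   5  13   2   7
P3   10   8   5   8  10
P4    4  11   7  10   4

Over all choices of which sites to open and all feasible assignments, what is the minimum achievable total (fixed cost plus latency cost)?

Open {P1, P2, P4}; cheapest assignment that respects the capacities:
  P1 (cap 13, load 10): E — cost 10×5 = 50
  P2 (cap 15, load 14): B, D — cost 12×5 + 2×2 = 64
  P4 (cap 17, load 9): A, C — cost 2×4 + 7×7 = 57
  Shipping 171, fixed 296 → total 467.
  Any other capacity-feasible assignment to {P1, P2, P4} ships for at least 171.
Compare {P1, P2, P3}: its best feasible assignment gives total 507.
Compare {P1, P3, P4}: its best feasible assignment gives total 601.
Every other set of open sites that can feasibly serve all demand totals ≥ 507 even under its best assignment. Minimum: 467.

467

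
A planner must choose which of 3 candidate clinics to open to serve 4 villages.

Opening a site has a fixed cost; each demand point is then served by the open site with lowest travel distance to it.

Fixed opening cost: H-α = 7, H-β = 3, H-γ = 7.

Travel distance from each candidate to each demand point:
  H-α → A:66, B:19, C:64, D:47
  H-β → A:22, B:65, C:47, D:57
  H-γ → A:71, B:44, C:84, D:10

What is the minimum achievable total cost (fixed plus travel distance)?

115

Open {H-α, H-β, H-γ}: assign each demand point to its cheapest open site.
  A→H-β 22, B→H-α 19, C→H-β 47, D→H-γ 10
  travel distance 98, fixed 17 → total 115.
Compare {H-β, H-γ}: travel distance 123 + fixed 10 = 133.
Compare {H-α, H-β}: travel distance 135 + fixed 10 = 145.
Compare {H-α, H-γ}: travel distance 159 + fixed 14 = 173.
All other subsets cost ≥ 133. Minimum total cost: 115.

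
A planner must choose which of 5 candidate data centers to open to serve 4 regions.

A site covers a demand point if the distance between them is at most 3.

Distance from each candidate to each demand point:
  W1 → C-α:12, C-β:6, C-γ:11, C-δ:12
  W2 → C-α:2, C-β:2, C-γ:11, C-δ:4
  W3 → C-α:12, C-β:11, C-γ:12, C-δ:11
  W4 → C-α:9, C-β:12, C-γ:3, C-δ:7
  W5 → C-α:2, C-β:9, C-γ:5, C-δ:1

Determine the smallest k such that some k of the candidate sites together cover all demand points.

Coverage sets (demand points within 3 of each site):
  W1: {}
  W2: {C-α, C-β}
  W3: {}
  W4: {C-γ}
  W5: {C-α, C-δ}
No 2 sites suffice: every size-2 union leaves at least one demand point uncovered.
But {W2, W4, W5} covers everything, so the minimum is 3.

3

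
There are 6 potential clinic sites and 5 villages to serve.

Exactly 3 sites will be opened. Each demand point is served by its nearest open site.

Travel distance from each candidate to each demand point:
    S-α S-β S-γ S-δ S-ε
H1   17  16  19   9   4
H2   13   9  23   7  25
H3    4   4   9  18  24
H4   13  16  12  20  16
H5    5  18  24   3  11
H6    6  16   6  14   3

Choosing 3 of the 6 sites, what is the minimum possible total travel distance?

Open {H3, H5, H6}.
  S-α→H3 4, S-β→H3 4, S-γ→H6 6, S-δ→H5 3, S-ε→H6 3  ⇒ total 20.
Compare {H1, H3, H5}: total 24.
Compare {H2, H3, H6}: total 24.
No size-3 selection does better; minimum is 20.

20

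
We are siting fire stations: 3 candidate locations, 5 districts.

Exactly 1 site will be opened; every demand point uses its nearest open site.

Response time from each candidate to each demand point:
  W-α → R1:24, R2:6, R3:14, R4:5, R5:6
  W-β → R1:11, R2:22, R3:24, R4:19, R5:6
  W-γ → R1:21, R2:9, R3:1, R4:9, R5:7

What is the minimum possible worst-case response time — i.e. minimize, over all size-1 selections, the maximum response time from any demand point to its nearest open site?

Open {W-γ}.
  Farthest demand point is R1 at response time 21 (to W-γ); all others are ≤ 21.
With {W-α} the worst case is 24.
With {W-β} the worst case is 24.
No size-1 selection achieves below 21.

21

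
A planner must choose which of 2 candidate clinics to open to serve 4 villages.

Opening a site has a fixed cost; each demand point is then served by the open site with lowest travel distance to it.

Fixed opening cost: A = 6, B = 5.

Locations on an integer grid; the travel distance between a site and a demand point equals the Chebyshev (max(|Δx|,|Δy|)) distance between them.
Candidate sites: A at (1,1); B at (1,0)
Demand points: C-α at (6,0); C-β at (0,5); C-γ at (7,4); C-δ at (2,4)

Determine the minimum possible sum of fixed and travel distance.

24

Open {A}: assign each demand point to its cheapest open site.
  C-α→A 5, C-β→A 4, C-γ→A 6, C-δ→A 3
  travel distance 18, fixed 6 → total 24.
Compare {B}: travel distance 20 + fixed 5 = 25.
Compare {A, B}: travel distance 18 + fixed 11 = 29.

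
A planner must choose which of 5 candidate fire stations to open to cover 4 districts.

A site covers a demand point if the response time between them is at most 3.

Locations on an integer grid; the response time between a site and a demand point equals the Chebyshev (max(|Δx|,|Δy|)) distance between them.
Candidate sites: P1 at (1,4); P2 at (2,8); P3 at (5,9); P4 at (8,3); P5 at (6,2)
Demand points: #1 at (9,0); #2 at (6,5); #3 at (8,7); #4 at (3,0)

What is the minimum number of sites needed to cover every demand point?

Coverage sets (demand points within 3 of each site):
  P1: {}
  P2: {}
  P3: {#3}
  P4: {#1, #2}
  P5: {#1, #2, #4}
No single site covers all 4 demand points.
But {P3, P5} covers everything, so the minimum is 2.

2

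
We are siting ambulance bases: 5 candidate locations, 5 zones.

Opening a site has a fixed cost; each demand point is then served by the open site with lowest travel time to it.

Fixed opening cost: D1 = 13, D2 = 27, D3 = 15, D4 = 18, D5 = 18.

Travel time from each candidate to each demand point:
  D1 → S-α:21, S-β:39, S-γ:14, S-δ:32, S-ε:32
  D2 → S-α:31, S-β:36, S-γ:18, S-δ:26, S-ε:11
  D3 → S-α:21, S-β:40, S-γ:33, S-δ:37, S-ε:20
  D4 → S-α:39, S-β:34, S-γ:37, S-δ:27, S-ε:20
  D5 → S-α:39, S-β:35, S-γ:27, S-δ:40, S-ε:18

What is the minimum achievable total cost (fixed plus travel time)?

147

Open {D1, D4}: assign each demand point to its cheapest open site.
  S-α→D1 21, S-β→D4 34, S-γ→D1 14, S-δ→D4 27, S-ε→D4 20
  travel time 116, fixed 31 → total 147.
Compare {D1, D2}: travel time 108 + fixed 40 = 148.
Compare {D2}: travel time 122 + fixed 27 = 149.
Compare {D1}: travel time 138 + fixed 13 = 151.
All other subsets cost ≥ 148. Minimum total cost: 147.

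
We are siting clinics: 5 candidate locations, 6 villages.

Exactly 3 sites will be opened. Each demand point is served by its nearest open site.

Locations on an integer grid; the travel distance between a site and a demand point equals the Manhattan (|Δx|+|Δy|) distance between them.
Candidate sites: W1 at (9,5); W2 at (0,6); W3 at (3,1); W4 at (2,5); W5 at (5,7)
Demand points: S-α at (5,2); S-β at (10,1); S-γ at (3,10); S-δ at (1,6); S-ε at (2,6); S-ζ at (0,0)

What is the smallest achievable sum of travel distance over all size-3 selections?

21

Open {W1, W3, W4}.
  S-α→W3 3, S-β→W1 5, S-γ→W4 6, S-δ→W4 2, S-ε→W4 1, S-ζ→W3 4  ⇒ total 21.
Compare {W1, W2, W3}: total 22.
Compare {W2, W3, W4}: total 22.
No size-3 selection does better; minimum is 21.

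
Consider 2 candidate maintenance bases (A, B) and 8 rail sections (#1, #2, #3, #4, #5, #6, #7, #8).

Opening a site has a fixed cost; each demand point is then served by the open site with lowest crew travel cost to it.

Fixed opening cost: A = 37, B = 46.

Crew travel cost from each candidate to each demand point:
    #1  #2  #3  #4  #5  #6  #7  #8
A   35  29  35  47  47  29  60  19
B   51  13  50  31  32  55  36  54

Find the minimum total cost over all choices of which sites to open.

313

Open {A, B}: assign each demand point to its cheapest open site.
  #1→A 35, #2→B 13, #3→A 35, #4→B 31, #5→B 32, #6→A 29, #7→B 36, #8→A 19
  crew travel cost 230, fixed 83 → total 313.
Compare {A}: crew travel cost 301 + fixed 37 = 338.
Compare {B}: crew travel cost 322 + fixed 46 = 368.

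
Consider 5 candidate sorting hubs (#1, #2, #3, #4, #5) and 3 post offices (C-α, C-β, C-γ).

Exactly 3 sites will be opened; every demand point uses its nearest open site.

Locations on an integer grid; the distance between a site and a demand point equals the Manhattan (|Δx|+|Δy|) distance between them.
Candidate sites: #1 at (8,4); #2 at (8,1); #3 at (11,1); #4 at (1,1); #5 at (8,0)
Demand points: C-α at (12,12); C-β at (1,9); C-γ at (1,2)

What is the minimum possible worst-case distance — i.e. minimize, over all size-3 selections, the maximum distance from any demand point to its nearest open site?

12

Open {#1, #2, #3}.
  Farthest demand point is C-α at distance 12 (to #1); all others are ≤ 12.
With {#1, #2, #4} the worst case is 12.
With {#1, #2, #5} the worst case is 12.
No size-3 selection achieves below 12.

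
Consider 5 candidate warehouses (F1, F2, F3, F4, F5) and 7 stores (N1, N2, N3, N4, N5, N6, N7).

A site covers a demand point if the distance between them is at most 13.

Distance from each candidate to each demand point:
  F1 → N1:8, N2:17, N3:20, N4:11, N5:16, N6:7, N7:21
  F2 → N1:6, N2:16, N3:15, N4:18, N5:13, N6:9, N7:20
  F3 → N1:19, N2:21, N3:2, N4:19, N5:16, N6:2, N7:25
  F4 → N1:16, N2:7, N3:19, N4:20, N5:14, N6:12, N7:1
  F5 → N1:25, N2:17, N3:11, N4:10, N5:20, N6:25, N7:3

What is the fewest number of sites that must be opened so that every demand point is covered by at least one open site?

3

Coverage sets (demand points within 13 of each site):
  F1: {N1, N4, N6}
  F2: {N1, N5, N6}
  F3: {N3, N6}
  F4: {N2, N6, N7}
  F5: {N3, N4, N7}
No 2 sites suffice: every size-2 union leaves at least one demand point uncovered.
But {F2, F4, F5} covers everything, so the minimum is 3.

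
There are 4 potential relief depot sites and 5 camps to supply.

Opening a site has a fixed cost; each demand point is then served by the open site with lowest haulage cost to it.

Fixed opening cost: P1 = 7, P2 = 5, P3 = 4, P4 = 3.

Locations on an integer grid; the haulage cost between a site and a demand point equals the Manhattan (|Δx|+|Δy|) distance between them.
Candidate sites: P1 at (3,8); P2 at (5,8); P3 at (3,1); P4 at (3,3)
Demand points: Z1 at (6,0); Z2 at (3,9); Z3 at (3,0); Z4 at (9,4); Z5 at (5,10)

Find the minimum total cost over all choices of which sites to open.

Open {P2, P3}: assign each demand point to its cheapest open site.
  Z1→P3 4, Z2→P2 3, Z3→P3 1, Z4→P2 8, Z5→P2 2
  haulage cost 18, fixed 9 → total 27.
Compare {P2, P4}: haulage cost 21 + fixed 8 = 29.
Compare {P2, P3, P4}: haulage cost 17 + fixed 12 = 29.
Compare {P1, P3}: haulage cost 19 + fixed 11 = 30.
All other subsets cost ≥ 29. Minimum total cost: 27.

27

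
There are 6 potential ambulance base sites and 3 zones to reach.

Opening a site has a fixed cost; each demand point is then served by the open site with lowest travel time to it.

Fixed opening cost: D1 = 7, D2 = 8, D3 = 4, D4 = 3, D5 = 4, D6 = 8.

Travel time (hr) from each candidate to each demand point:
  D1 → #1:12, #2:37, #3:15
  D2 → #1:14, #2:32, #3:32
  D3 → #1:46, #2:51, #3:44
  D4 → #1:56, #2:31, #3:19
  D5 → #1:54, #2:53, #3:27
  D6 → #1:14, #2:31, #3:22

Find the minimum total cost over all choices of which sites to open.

68

Open {D1, D4}: assign each demand point to its cheapest open site.
  #1→D1 12, #2→D4 31, #3→D1 15
  travel time 58, fixed 10 → total 68.
Compare {D1}: travel time 64 + fixed 7 = 71.
Compare {D1, D3, D4}: travel time 58 + fixed 14 = 72.
Compare {D1, D4, D5}: travel time 58 + fixed 14 = 72.
All other subsets cost ≥ 71. Minimum total cost: 68.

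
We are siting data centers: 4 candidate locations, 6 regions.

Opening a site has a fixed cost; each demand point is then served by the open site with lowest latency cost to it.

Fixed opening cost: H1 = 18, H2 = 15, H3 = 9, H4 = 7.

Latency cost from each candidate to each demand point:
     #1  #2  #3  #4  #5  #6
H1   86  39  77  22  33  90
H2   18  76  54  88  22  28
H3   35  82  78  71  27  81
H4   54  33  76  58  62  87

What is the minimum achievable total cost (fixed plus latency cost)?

216

Open {H1, H2}: assign each demand point to its cheapest open site.
  #1→H2 18, #2→H1 39, #3→H2 54, #4→H1 22, #5→H2 22, #6→H2 28
  latency cost 183, fixed 33 → total 216.
Compare {H1, H2, H4}: latency cost 177 + fixed 40 = 217.
Compare {H1, H2, H3}: latency cost 183 + fixed 42 = 225.
Compare {H1, H2, H3, H4}: latency cost 177 + fixed 49 = 226.
All other subsets cost ≥ 217. Minimum total cost: 216.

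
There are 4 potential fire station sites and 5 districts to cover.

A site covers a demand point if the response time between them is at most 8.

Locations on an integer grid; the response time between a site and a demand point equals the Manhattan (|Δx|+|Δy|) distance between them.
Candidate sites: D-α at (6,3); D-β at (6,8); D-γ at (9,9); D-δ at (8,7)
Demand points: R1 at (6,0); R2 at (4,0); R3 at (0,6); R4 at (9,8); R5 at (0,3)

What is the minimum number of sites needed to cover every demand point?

2

Coverage sets (demand points within 8 of each site):
  D-α: {R1, R2, R4, R5}
  D-β: {R1, R3, R4}
  D-γ: {R4}
  D-δ: {R4}
No single site covers all 5 demand points.
But {D-α, D-β} covers everything, so the minimum is 2.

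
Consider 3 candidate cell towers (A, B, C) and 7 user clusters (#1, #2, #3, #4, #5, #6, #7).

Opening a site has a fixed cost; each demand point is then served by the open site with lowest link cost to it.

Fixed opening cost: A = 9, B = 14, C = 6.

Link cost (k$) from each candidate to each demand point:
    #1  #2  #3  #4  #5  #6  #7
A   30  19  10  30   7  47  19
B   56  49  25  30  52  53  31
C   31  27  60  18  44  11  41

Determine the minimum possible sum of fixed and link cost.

129

Open {A, C}: assign each demand point to its cheapest open site.
  #1→A 30, #2→A 19, #3→A 10, #4→C 18, #5→A 7, #6→C 11, #7→A 19
  link cost 114, fixed 15 → total 129.
Compare {A, B, C}: link cost 114 + fixed 29 = 143.
Compare {A}: link cost 162 + fixed 9 = 171.
Compare {A, B}: link cost 162 + fixed 23 = 185.
All other subsets cost ≥ 143. Minimum total cost: 129.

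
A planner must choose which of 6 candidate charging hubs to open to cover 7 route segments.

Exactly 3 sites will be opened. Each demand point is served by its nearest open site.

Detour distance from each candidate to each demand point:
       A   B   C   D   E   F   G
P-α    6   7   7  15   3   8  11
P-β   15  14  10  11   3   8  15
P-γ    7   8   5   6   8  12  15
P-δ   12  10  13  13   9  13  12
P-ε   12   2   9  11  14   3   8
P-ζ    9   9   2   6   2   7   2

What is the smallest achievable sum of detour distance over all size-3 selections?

Open {P-α, P-ε, P-ζ}.
  A→P-α 6, B→P-ε 2, C→P-ζ 2, D→P-ζ 6, E→P-ζ 2, F→P-ε 3, G→P-ζ 2  ⇒ total 23.
Compare {P-γ, P-ε, P-ζ}: total 24.
Compare {P-β, P-ε, P-ζ}: total 26.
No size-3 selection does better; minimum is 23.

23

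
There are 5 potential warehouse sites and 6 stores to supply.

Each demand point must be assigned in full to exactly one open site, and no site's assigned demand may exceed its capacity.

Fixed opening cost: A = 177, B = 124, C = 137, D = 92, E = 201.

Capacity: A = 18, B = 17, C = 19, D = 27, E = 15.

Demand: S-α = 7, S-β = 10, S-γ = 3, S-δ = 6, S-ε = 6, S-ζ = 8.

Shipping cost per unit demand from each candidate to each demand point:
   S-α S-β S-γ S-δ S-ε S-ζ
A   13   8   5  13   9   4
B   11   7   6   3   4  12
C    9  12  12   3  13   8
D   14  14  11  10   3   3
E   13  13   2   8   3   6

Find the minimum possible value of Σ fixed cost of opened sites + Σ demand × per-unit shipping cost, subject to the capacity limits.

477

Open {B, D}; cheapest assignment that respects the capacities:
  B (cap 17, load 16): S-β, S-δ — cost 10×7 + 6×3 = 88
  D (cap 27, load 24): S-α, S-γ, S-ε, S-ζ — cost 7×14 + 3×11 + 6×3 + 8×3 = 173
  Shipping 261, fixed 216 → total 477.
  Any other capacity-feasible assignment to {B, D} ships for at least 261.
Compare {C, D}: its best feasible assignment gives total 525.
Compare {A, D}: its best feasible assignment gives total 564.
Every other set of open sites that can feasibly serve all demand totals ≥ 525 even under its best assignment. Minimum: 477.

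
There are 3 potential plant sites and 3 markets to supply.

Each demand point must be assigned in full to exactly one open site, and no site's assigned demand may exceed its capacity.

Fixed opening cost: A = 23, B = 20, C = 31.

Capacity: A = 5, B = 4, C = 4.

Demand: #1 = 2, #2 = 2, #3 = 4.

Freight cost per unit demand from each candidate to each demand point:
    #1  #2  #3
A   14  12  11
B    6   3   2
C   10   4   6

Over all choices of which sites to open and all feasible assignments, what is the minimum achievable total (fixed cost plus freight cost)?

87

Open {B, C}; cheapest assignment that respects the capacities:
  B (cap 4, load 4): #3 — cost 4×2 = 8
  C (cap 4, load 4): #1, #2 — cost 2×10 + 2×4 = 28
  Shipping 36, fixed 51 → total 87.
  Any other capacity-feasible assignment to {B, C} ships for at least 36.
Compare {A, B}: its best feasible assignment gives total 103.
Compare {A, B, C}: its best feasible assignment gives total 110.
Every other set of open sites that can feasibly serve all demand totals ≥ 103 even under its best assignment. Minimum: 87.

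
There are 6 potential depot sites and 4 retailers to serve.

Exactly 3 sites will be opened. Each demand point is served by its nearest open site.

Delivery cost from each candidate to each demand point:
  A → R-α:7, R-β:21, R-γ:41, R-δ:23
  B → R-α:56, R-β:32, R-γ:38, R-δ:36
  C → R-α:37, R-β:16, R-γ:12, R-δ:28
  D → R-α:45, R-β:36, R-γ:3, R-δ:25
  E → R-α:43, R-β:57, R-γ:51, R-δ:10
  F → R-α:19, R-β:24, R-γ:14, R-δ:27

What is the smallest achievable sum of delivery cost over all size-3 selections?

Open {A, D, E}.
  R-α→A 7, R-β→A 21, R-γ→D 3, R-δ→E 10  ⇒ total 41.
Compare {A, C, E}: total 45.
Compare {A, C, D}: total 49.
No size-3 selection does better; minimum is 41.

41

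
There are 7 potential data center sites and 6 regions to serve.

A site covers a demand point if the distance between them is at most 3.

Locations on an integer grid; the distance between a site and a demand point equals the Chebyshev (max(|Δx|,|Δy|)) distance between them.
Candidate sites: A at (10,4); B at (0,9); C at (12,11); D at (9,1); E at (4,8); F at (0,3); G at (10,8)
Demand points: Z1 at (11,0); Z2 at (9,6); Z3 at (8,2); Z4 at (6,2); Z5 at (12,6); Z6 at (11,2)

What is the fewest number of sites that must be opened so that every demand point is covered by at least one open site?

2

Coverage sets (demand points within 3 of each site):
  A: {Z2, Z3, Z5, Z6}
  B: {}
  C: {}
  D: {Z1, Z3, Z4, Z6}
  E: {}
  F: {}
  G: {Z2, Z5}
No single site covers all 6 demand points.
But {A, D} covers everything, so the minimum is 2.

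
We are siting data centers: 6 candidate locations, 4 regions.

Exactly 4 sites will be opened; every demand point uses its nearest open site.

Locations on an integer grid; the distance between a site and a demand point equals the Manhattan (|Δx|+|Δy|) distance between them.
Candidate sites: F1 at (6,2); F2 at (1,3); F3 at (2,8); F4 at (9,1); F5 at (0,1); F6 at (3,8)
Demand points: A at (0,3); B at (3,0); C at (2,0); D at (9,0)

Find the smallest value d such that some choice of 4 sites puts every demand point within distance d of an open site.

Open {F1, F2, F4, F5}.
  Farthest demand point is B at distance 4 (to F5); all others are ≤ 4.
With {F1, F3, F4, F5} the worst case is 4.
With {F1, F4, F5, F6} the worst case is 4.
No size-4 selection achieves below 4.

4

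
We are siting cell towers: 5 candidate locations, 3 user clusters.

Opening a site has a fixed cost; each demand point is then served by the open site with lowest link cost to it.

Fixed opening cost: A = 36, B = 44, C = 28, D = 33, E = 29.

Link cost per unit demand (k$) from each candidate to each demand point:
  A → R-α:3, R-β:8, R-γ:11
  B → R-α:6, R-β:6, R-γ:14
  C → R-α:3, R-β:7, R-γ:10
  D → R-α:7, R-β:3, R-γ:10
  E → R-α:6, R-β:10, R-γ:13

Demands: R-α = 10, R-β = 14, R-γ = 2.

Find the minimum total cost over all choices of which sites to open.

Open {C, D}: assign each demand point to its cheapest open site.
  R-α→C 10×3=30, R-β→D 14×3=42, R-γ→C 2×10=20
  link cost 92, fixed 61 → total 153.
Compare {A, D}: link cost 92 + fixed 69 = 161.
Compare {D}: link cost 132 + fixed 33 = 165.
Compare {C}: link cost 148 + fixed 28 = 176.
All other subsets cost ≥ 161. Minimum total cost: 153.

153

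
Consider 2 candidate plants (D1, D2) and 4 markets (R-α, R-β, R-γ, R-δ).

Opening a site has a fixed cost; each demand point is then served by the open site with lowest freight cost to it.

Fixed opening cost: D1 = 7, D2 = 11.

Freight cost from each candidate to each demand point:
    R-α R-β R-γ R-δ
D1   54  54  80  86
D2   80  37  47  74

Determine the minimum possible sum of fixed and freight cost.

230

Open {D1, D2}: assign each demand point to its cheapest open site.
  R-α→D1 54, R-β→D2 37, R-γ→D2 47, R-δ→D2 74
  freight cost 212, fixed 18 → total 230.
Compare {D2}: freight cost 238 + fixed 11 = 249.
Compare {D1}: freight cost 274 + fixed 7 = 281.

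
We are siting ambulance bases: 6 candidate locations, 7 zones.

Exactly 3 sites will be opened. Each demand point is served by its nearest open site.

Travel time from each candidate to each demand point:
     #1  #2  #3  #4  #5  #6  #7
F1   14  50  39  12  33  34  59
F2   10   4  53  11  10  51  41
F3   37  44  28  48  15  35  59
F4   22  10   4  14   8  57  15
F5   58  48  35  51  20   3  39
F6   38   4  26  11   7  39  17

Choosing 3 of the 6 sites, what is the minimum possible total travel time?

Open {F2, F4, F5}.
  #1→F2 10, #2→F2 4, #3→F4 4, #4→F2 11, #5→F4 8, #6→F5 3, #7→F4 15  ⇒ total 55.
Compare {F1, F4, F5}: total 66.
Compare {F4, F5, F6}: total 66.
No size-3 selection does better; minimum is 55.

55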